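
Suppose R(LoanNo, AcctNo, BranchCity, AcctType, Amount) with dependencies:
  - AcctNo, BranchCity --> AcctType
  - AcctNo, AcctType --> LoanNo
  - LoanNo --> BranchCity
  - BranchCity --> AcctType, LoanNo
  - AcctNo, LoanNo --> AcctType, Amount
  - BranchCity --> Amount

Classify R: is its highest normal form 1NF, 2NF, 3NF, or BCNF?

Candidate keys: {AcctNo, AcctType}, {AcctNo, BranchCity}, {AcctNo, LoanNo}. Prime attributes: {AcctNo, AcctType, BranchCity, LoanNo}.
For LoanNo --> BranchCity we have {LoanNo}⁺ = {AcctType, Amount, BranchCity, LoanNo}; {LoanNo} is not a superkey, so BCNF fails.
BranchCity --> Amount determines the non-prime attribute {Amount} from a non-superkey — 3NF is violated.
Since {BranchCity} ⊂ {AcctNo, BranchCity} and {BranchCity}⁺ ⊇ {Amount} with {Amount} non-prime, there is a partial dependency; 2NF fails.

1NF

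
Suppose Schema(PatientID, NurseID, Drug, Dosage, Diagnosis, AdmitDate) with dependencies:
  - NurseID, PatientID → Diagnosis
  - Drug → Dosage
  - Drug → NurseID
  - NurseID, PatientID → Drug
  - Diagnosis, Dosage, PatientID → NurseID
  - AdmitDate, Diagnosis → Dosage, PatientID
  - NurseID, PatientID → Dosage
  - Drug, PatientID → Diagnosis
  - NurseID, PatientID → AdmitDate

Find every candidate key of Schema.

{AdmitDate, Diagnosis}, {Diagnosis, Dosage, PatientID}, {Drug, PatientID}, {NurseID, PatientID}

{AdmitDate, Diagnosis}⁺ = {AdmitDate, Diagnosis, Dosage, Drug, NurseID, PatientID} — all of the relation — so {AdmitDate, Diagnosis} is a candidate key.
{Drug, PatientID}⁺ = {AdmitDate, Diagnosis, Dosage, Drug, NurseID, PatientID} — all of the relation — so {Drug, PatientID} is a candidate key.
{NurseID, PatientID}⁺ = {AdmitDate, Diagnosis, Dosage, Drug, NurseID, PatientID} — all of the relation — so {NurseID, PatientID} is a candidate key.
{Diagnosis, Dosage, PatientID}⁺ = {AdmitDate, Diagnosis, Dosage, Drug, NurseID, PatientID} — all of the relation — so {Diagnosis, Dosage, PatientID} is a candidate key.
No proper subset of any of these is a key, and no other minimal superkey exists.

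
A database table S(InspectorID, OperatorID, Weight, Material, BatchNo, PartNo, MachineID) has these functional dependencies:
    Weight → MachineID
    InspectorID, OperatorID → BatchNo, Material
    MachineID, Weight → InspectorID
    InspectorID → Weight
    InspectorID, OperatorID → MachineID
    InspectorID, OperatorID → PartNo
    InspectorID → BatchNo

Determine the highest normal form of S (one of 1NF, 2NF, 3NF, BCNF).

Candidate keys: {InspectorID, OperatorID}, {OperatorID, Weight}. Prime attributes: {InspectorID, OperatorID, Weight}.
Weight → MachineID breaks BCNF: {Weight}⁺ = {BatchNo, InspectorID, MachineID, Weight}, so {Weight} is not a superkey.
Weight → MachineID determines the non-prime attribute {MachineID} from a non-superkey — 3NF is violated.
Since {InspectorID} ⊂ {InspectorID, OperatorID} and {InspectorID}⁺ ⊇ {BatchNo, MachineID} with {BatchNo, MachineID} non-prime, there is a partial dependency; 2NF fails.

1NF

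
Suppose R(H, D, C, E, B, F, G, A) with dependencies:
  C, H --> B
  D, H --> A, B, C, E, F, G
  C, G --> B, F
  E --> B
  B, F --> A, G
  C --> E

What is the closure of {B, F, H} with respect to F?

Start with {B, F, H}.
B, F --> A, G applies; add {A, G} → now {A, B, F, G, H}.
No further FD applies.

{A, B, F, G, H}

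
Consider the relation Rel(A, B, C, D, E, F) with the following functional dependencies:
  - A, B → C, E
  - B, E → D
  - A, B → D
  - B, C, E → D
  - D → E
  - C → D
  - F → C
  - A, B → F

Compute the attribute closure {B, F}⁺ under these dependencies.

{B, C, D, E, F}

Start with {B, F}.
F → C applies; add {C} → now {B, C, F}.
C → D applies; add {D} → now {B, C, D, F}.
D → E applies; add {E} → now {B, C, D, E, F}.
No further FD applies.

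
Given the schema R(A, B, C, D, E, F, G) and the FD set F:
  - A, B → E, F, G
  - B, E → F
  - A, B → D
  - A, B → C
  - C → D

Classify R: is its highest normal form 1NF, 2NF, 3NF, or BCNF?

Candidate key: {A, B}. Prime attributes: {A, B}.
B, E → F: {B, E}⁺ = {B, E, F}, which is not all of the attributes, so the left side is not a superkey — BCNF is violated.
Because {F} is non-prime and the left side of B, E → F is not a superkey, the relation is not in 3NF.
Checking every proper subset of each key, none determines a non-prime attribute — 2NF is satisfied.

2NF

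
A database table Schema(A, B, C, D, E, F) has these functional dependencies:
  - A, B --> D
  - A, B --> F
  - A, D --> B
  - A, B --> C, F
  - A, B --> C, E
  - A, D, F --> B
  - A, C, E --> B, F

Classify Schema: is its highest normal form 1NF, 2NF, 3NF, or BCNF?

BCNF

Candidate keys: {A, B}, {A, C, E}, {A, D}. Prime attributes: {A, B, C, D, E}.
Every FD has a superkey on the left, so the relation is in BCNF.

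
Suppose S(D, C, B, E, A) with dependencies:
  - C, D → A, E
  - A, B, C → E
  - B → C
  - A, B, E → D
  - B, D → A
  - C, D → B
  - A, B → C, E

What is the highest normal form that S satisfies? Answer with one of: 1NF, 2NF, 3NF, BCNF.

Candidate keys: {A, B}, {B, D}, {C, D}. Prime attributes: {A, B, C, D}.
For B → C we have {B}⁺ = {B, C}; {B} is not a superkey, so BCNF fails.
Since {C} ⊆ prime attributes and every other non-superkey FD also has a prime right side, the schema is in 3NF.

3NF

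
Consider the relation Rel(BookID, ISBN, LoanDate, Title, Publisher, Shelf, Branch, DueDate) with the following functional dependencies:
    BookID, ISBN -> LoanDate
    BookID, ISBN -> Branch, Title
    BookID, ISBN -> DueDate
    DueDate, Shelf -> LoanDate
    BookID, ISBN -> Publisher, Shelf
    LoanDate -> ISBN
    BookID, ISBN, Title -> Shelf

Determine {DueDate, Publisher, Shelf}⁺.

{DueDate, ISBN, LoanDate, Publisher, Shelf}

Start with {DueDate, Publisher, Shelf}.
DueDate, Shelf -> LoanDate applies; add {LoanDate} → now {DueDate, LoanDate, Publisher, Shelf}.
LoanDate -> ISBN applies; add {ISBN} → now {DueDate, ISBN, LoanDate, Publisher, Shelf}.
No further FD applies.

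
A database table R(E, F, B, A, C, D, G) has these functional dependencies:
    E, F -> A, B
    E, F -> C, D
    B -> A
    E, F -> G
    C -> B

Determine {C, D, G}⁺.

Start with {C, D, G}.
C -> B applies; add {B} → now {B, C, D, G}.
B -> A applies; add {A} → now {A, B, C, D, G}.
No further FD applies.

{A, B, C, D, G}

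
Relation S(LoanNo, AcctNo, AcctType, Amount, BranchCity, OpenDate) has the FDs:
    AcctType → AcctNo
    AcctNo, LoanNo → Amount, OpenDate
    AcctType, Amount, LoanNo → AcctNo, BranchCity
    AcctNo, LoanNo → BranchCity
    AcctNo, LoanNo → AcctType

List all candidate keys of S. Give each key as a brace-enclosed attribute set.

Attributes never on any right-hand side: {LoanNo} — every candidate key must contain it.
{AcctNo, LoanNo}⁺ = {AcctNo, AcctType, Amount, BranchCity, LoanNo, OpenDate}, which is every attribute, so {AcctNo, LoanNo} is a candidate key.
{AcctType, LoanNo}⁺ = {AcctNo, AcctType, Amount, BranchCity, LoanNo, OpenDate}, which is every attribute, so {AcctType, LoanNo} is a candidate key.
No proper subset of any of these is a key, and no other minimal superkey exists.

{AcctNo, LoanNo}, {AcctType, LoanNo}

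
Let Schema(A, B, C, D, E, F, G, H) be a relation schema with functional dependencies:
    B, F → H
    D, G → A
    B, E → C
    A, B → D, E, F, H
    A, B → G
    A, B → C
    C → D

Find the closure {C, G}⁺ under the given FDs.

Start with {C, G}.
C → D applies; add {D} → now {C, D, G}.
D, G → A applies; add {A} → now {A, C, D, G}.
No further FD applies.

{A, C, D, G}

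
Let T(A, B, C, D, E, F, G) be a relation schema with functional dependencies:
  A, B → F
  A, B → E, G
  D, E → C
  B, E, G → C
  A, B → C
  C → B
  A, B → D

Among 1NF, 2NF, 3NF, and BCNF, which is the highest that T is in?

Candidate keys: {A, B}, {A, C}, {A, D, E}. Prime attributes: {A, B, C, D, E}.
D, E → C breaks BCNF: {D, E}⁺ = {B, C, D, E}, so {D, E} is not a superkey.
Its right-hand attributes {C} are all prime, as are those of every other non-superkey FD — the relation is in 3NF.

3NF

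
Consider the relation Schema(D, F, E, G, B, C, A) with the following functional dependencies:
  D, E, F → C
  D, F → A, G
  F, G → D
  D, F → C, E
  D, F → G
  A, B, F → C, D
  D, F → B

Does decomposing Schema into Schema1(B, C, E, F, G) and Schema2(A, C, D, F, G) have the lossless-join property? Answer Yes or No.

Common attributes: {C, F, G}; their closure is {A, B, C, D, E, F, G}.
This includes all of Schema1, so the common attributes are a superkey of Schema1 — the join is lossless.

Yes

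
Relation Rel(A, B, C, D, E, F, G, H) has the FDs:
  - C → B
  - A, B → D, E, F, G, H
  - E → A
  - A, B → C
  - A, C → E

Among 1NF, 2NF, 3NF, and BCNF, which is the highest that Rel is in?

3NF

Candidate keys: {A, B}, {A, C}, {B, E}, {C, E}. Prime attributes: {A, B, C, E}.
C → B breaks BCNF: {C}⁺ = {B, C}, so {C} is not a superkey.
But every attribute on its right side ({B}) is prime, and the same holds for every other non-superkey FD, so 3NF still holds.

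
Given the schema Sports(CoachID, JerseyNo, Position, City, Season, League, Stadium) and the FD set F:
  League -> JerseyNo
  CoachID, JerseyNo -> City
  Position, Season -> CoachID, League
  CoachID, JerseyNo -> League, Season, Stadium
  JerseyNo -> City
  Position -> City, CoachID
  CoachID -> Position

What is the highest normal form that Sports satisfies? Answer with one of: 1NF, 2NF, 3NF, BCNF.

Candidate keys: {CoachID, JerseyNo}, {CoachID, League}, {CoachID, Season}, {JerseyNo, Position}, {League, Position}, {Position, Season}. Prime attributes: {CoachID, JerseyNo, League, Position, Season}.
League -> JerseyNo breaks BCNF: {League}⁺ = {City, JerseyNo, League}, so {League} is not a superkey.
JerseyNo -> City determines the non-prime attribute {City} from a non-superkey — 3NF is violated.
{CoachID} is a proper subset of the key {CoachID, JerseyNo}, and {CoachID}⁺ contains the non-prime attribute {City} — a partial dependency, so 2NF is violated.

1NF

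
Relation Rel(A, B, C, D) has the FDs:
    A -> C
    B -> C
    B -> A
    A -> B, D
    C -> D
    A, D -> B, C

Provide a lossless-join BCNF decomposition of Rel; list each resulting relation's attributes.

{A, B, C}; {C, D}

Candidate keys of the original relation: {A}, {B}.
In {A, B, C, D}, {C} is not a superkey ({C}⁺ restricted to this set is {C, D}), so split on C -> D into {C, D} and {A, B, C}.
{C, D} has no BCNF violation.
{A, B, C} has no BCNF violation.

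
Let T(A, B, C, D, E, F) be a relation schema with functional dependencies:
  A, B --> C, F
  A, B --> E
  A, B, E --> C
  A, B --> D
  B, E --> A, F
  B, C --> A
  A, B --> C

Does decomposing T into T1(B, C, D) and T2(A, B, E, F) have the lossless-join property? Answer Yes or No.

No

Common attributes: {B}; their closure is {B}.
Neither T1 nor T2 is contained in that closure, so the decomposition is lossy.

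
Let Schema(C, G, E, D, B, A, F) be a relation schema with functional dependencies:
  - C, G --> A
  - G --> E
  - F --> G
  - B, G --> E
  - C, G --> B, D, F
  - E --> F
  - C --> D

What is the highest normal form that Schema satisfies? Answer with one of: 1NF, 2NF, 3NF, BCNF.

Candidate keys: {C, E}, {C, F}, {C, G}. Prime attributes: {C, E, F, G}.
G --> E breaks BCNF: {G}⁺ = {E, F, G}, so {G} is not a superkey.
C --> D determines the non-prime attribute {D} from a non-superkey — 3NF is violated.
Since {C} ⊂ {C, E} and {C}⁺ ⊇ {D} with {D} non-prime, there is a partial dependency; 2NF fails.

1NF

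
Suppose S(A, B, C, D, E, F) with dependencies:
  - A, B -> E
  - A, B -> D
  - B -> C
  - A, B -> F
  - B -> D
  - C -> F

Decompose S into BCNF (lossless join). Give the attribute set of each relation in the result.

{A, B, E}; {B, C, D}; {C, F}

Candidate key of the original relation: {A, B}.
In {A, B, C, D, E, F}, {B} is not a superkey ({B}⁺ restricted to this set is {B, C, D, F}), so split on B -> C, D, F into {B, C, D, F} and {A, B, E}.
In {B, C, D, F}, {C} is not a superkey ({C}⁺ restricted to this set is {C, F}), so split on C -> F into {C, F} and {B, C, D}.
{C, F} is in BCNF.
{B, C, D} is in BCNF.
{A, B, E} is in BCNF.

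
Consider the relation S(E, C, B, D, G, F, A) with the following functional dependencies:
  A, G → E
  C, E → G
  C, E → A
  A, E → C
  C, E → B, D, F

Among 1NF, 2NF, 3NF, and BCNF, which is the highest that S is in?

BCNF

Candidate keys: {A, E}, {A, G}, {C, E}. Prime attributes: {A, C, E, G}.
Each dependency's left side is a superkey — BCNF holds.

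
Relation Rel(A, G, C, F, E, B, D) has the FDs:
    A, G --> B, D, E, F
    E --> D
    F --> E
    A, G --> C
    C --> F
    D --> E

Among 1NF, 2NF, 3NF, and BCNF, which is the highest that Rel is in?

Candidate key: {A, G}. Prime attributes: {A, G}.
E --> D: {E}⁺ = {D, E}, which is not all of the attributes, so the left side is not a superkey — BCNF is violated.
E --> D has non-prime {D} on the right and a non-superkey on the left, so 3NF fails.
Checking every proper subset of each key, none determines a non-prime attribute — 2NF is satisfied.

2NF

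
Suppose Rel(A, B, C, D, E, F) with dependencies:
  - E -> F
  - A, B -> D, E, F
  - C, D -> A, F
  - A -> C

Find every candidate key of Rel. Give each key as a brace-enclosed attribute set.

{A, B}, {B, C, D}

Attributes never on any right-hand side: {B} — every candidate key must contain it.
{A, B}⁺ = {A, B, C, D, E, F}, which is every attribute, so {A, B} is a candidate key.
{B, C, D}⁺ = {A, B, C, D, E, F}, which is every attribute, so {B, C, D} is a candidate key.
Any other superkey properly contains one of these, so there are no further candidate keys.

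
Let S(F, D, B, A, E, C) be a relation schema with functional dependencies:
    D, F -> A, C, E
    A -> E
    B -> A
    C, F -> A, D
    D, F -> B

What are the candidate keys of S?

{F} never appears on the right of any FD, so every key must include it.
{C, F}⁺ = {A, B, C, D, E, F}, which is every attribute, so {C, F} is a candidate key.
{D, F}⁺ = {A, B, C, D, E, F}, which is every attribute, so {D, F} is a candidate key.
No proper subset of any of these is a key, and no other minimal superkey exists.

{C, F}, {D, F}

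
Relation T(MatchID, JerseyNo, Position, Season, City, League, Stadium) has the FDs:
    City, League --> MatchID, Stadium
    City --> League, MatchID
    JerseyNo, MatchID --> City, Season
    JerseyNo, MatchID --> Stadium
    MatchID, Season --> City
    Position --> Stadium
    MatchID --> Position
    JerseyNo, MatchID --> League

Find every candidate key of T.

{JerseyNo} never appears on the right of any FD, so every key must include it.
{City, JerseyNo}⁺ = {City, JerseyNo, League, MatchID, Position, Season, Stadium}, which is every attribute, so {City, JerseyNo} is a candidate key.
{JerseyNo, MatchID}⁺ = {City, JerseyNo, League, MatchID, Position, Season, Stadium}, which is every attribute, so {JerseyNo, MatchID} is a candidate key.
Any other superkey properly contains one of these, so there are no further candidate keys.

{City, JerseyNo}, {JerseyNo, MatchID}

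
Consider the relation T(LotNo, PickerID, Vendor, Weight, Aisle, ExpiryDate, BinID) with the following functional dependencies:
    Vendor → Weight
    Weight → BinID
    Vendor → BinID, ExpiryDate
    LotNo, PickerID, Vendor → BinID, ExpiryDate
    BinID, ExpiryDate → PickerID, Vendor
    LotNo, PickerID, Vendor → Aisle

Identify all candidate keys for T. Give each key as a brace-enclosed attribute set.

Attributes never on any right-hand side: {LotNo} — every candidate key must contain it.
{LotNo, Vendor} is a candidate key since {LotNo, Vendor}⁺ = {Aisle, BinID, ExpiryDate, LotNo, PickerID, Vendor, Weight} covers every attribute.
{BinID, ExpiryDate, LotNo} is a candidate key since {BinID, ExpiryDate, LotNo}⁺ = {Aisle, BinID, ExpiryDate, LotNo, PickerID, Vendor, Weight} covers every attribute.
{ExpiryDate, LotNo, Weight} is a candidate key since {ExpiryDate, LotNo, Weight}⁺ = {Aisle, BinID, ExpiryDate, LotNo, PickerID, Vendor, Weight} covers every attribute.
No proper subset of any of these is a key, and no other minimal superkey exists.

{BinID, ExpiryDate, LotNo}, {ExpiryDate, LotNo, Weight}, {LotNo, Vendor}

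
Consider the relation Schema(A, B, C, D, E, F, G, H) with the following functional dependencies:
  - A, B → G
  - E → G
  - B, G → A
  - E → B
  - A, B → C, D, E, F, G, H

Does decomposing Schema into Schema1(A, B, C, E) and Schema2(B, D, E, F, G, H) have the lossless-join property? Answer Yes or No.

Yes

Schema1 ∩ Schema2 = {B, E}; its closure under F is {A, B, C, D, E, F, G, H}.
Since Schema1 ⊆ {A, B, C, D, E, F, G, H}, the intersection is a superkey of Schema1; the decomposition is lossless.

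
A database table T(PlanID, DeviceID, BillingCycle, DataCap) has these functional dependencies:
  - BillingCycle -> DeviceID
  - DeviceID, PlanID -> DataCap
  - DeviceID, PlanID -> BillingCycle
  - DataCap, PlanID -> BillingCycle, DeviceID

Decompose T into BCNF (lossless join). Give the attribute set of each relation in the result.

Candidate keys of the original relation: {BillingCycle, PlanID}, {DataCap, PlanID}, {DeviceID, PlanID}.
{BillingCycle, DataCap, DeviceID, PlanID}: {BillingCycle} determines {BillingCycle, DeviceID} here but is not a superkey — split on BillingCycle -> DeviceID, giving {BillingCycle, DeviceID} and {BillingCycle, DataCap, PlanID}.
{BillingCycle, DeviceID} is in BCNF.
{BillingCycle, DataCap, PlanID} is in BCNF.

{BillingCycle, DataCap, PlanID}; {BillingCycle, DeviceID}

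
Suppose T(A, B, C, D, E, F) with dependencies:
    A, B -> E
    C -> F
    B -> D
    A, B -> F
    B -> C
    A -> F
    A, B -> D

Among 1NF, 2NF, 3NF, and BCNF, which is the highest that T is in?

1NF

Candidate key: {A, B}. Prime attributes: {A, B}.
C -> F breaks BCNF: {C}⁺ = {C, F}, so {C} is not a superkey.
C -> F has non-prime {F} on the right and a non-superkey on the left, so 3NF fails.
{A} is a proper subset of the key {A, B}, and {A}⁺ contains the non-prime attribute {F} — a partial dependency, so 2NF is violated.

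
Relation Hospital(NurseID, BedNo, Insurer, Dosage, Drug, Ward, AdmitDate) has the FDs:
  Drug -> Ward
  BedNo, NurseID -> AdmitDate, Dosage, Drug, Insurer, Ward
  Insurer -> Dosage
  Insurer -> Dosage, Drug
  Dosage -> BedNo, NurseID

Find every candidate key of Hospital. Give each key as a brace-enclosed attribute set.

{BedNo, NurseID}, {Dosage}, {Insurer}

{Dosage}⁺ = {AdmitDate, BedNo, Dosage, Drug, Insurer, NurseID, Ward} — all of the relation — so {Dosage} is a candidate key.
{Insurer}⁺ = {AdmitDate, BedNo, Dosage, Drug, Insurer, NurseID, Ward} — all of the relation — so {Insurer} is a candidate key.
{BedNo, NurseID}⁺ = {AdmitDate, BedNo, Dosage, Drug, Insurer, NurseID, Ward} — all of the relation — so {BedNo, NurseID} is a candidate key.
No proper subset of any of these is a key, and no other minimal superkey exists.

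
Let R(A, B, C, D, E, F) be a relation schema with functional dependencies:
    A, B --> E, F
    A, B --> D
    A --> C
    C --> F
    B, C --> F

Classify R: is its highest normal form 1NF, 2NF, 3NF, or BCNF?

Candidate key: {A, B}. Prime attributes: {A, B}.
For A --> C we have {A}⁺ = {A, C, F}; {A} is not a superkey, so BCNF fails.
Because {C} is non-prime and the left side of A --> C is not a superkey, the relation is not in 3NF.
Since {A} ⊂ {A, B} and {A}⁺ ⊇ {C, F} with {C, F} non-prime, there is a partial dependency; 2NF fails.

1NF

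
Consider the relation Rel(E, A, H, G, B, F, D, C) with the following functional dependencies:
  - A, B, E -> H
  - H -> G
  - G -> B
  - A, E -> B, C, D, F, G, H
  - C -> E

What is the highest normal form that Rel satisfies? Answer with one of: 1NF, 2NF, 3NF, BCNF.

Candidate keys: {A, C}, {A, E}. Prime attributes: {A, C, E}.
H -> G: {H}⁺ = {B, G, H}, which is not all of the attributes, so the left side is not a superkey — BCNF is violated.
H -> G has non-prime {G} on the right and a non-superkey on the left, so 3NF fails.
No non-prime attribute depends on a proper subset of any candidate key, so 2NF holds.

2NF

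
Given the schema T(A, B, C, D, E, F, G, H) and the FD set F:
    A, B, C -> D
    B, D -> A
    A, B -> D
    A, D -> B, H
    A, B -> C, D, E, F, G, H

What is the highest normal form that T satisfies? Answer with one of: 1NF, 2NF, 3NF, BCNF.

BCNF

Candidate keys: {A, B}, {A, D}, {B, D}. Prime attributes: {A, B, D}.
Each dependency's left side is a superkey — BCNF holds.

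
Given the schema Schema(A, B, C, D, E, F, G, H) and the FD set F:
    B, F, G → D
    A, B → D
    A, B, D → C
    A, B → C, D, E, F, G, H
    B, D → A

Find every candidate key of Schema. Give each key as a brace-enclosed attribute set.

{A, B}, {B, D}, {B, F, G}

No FD produces {B}, so it must be in every candidate key.
{A, B}⁺ = {A, B, C, D, E, F, G, H}, which is every attribute, so {A, B} is a candidate key.
{B, D}⁺ = {A, B, C, D, E, F, G, H}, which is every attribute, so {B, D} is a candidate key.
{B, F, G}⁺ = {A, B, C, D, E, F, G, H}, which is every attribute, so {B, F, G} is a candidate key.
Any other superkey properly contains one of these, so there are no further candidate keys.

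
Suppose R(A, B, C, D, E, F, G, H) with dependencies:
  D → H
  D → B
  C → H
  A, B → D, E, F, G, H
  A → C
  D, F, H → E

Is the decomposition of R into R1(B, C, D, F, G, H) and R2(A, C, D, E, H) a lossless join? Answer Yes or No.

R1 ∩ R2 = {C, D, H}; its closure under F is {B, C, D, H}.
R1 ⊄ {B, C, D, H} and R2 ⊄ {B, C, D, H}, so the split is lossy.

No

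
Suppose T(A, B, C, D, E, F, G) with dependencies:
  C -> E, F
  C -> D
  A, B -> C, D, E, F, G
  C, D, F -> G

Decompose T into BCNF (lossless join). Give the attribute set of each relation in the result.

{A, B, C}; {C, D, E, F, G}

Candidate key of the original relation: {A, B}.
{A, B, C, D, E, F, G}: {C} determines {C, D, E, F, G} here but is not a superkey — split on C -> D, E, F, G, giving {C, D, E, F, G} and {A, B, C}.
{C, D, E, F, G}: every determinant is a superkey — BCNF.
{A, B, C}: every determinant is a superkey — BCNF.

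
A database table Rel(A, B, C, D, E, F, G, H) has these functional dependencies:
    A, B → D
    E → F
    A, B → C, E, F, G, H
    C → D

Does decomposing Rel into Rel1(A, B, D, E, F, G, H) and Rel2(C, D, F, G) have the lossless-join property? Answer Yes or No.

Common attributes: {D, F, G}; their closure is {D, F, G}.
The closure covers neither Rel1 nor Rel2 entirely; the join is not lossless.

No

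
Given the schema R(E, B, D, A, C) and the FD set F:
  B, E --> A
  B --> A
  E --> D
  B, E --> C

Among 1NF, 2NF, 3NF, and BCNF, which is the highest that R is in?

Candidate key: {B, E}. Prime attributes: {B, E}.
For B --> A we have {B}⁺ = {A, B}; {B} is not a superkey, so BCNF fails.
B --> A determines the non-prime attribute {A} from a non-superkey — 3NF is violated.
The proper key subset {B} of {B, E} determines non-prime {A}, so the relation is not even in 2NF.

1NF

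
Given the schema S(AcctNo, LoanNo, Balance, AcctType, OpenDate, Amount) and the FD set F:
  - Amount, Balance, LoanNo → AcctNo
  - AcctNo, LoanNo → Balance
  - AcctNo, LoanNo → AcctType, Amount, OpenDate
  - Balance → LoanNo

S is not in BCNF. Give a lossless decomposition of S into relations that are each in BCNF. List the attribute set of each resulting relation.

{AcctNo, AcctType, Amount, Balance, OpenDate}; {Balance, LoanNo}

Candidate keys of the original relation: {AcctNo, Balance}, {AcctNo, LoanNo}, {Amount, Balance}.
Within {AcctNo, AcctType, Amount, Balance, LoanNo, OpenDate}: {Balance}⁺ ∩ {AcctNo, AcctType, Amount, Balance, LoanNo, OpenDate} = {Balance, LoanNo}, not the whole set, so Balance → LoanNo violates BCNF; decompose into {Balance, LoanNo} and {AcctNo, AcctType, Amount, Balance, OpenDate}.
{Balance, LoanNo} is in BCNF.
{AcctNo, AcctType, Amount, Balance, OpenDate} is in BCNF.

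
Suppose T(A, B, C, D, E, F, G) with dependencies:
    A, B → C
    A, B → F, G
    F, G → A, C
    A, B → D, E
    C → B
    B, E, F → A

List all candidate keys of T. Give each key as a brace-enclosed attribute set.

{A, B}⁺ = {A, B, C, D, E, F, G} — all of the relation — so {A, B} is a candidate key.
{A, C}⁺ = {A, B, C, D, E, F, G} — all of the relation — so {A, C} is a candidate key.
{F, G}⁺ = {A, B, C, D, E, F, G} — all of the relation — so {F, G} is a candidate key.
{B, E, F}⁺ = {A, B, C, D, E, F, G} — all of the relation — so {B, E, F} is a candidate key.
{C, E, F}⁺ = {A, B, C, D, E, F, G} — all of the relation — so {C, E, F} is a candidate key.
No proper subset of any of these is a key, and no other minimal superkey exists.

{A, B}, {A, C}, {B, E, F}, {C, E, F}, {F, G}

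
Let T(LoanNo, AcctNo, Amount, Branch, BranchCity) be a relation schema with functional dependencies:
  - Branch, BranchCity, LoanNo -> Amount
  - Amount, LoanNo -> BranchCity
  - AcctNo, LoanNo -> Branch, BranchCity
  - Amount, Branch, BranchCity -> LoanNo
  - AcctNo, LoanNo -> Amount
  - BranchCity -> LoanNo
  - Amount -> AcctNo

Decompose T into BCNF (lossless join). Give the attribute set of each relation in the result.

Candidate keys of the original relation: {AcctNo, BranchCity}, {AcctNo, LoanNo}, {Amount, BranchCity}, {Amount, LoanNo}, {Branch, BranchCity}.
Within {AcctNo, Amount, Branch, BranchCity, LoanNo}: {BranchCity}⁺ ∩ {AcctNo, Amount, Branch, BranchCity, LoanNo} = {BranchCity, LoanNo}, not the whole set, so BranchCity -> LoanNo violates BCNF; decompose into {BranchCity, LoanNo} and {AcctNo, Amount, Branch, BranchCity}.
{BranchCity, LoanNo} is in BCNF.
Within {AcctNo, Amount, Branch, BranchCity}: {Amount}⁺ ∩ {AcctNo, Amount, Branch, BranchCity} = {AcctNo, Amount}, not the whole set, so Amount -> AcctNo violates BCNF; decompose into {AcctNo, Amount} and {Amount, Branch, BranchCity}.
{AcctNo, Amount} is in BCNF.
{Amount, Branch, BranchCity} is in BCNF.

{AcctNo, Amount}; {Amount, Branch, BranchCity}; {BranchCity, LoanNo}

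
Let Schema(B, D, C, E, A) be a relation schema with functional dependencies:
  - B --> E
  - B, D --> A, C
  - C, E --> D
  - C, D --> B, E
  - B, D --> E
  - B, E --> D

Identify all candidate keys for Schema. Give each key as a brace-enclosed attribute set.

{B}⁺ = {A, B, C, D, E}, which is every attribute, so {B} is a candidate key.
{C, D}⁺ = {A, B, C, D, E}, which is every attribute, so {C, D} is a candidate key.
{C, E}⁺ = {A, B, C, D, E}, which is every attribute, so {C, E} is a candidate key.
These are minimal and exhaustive — every other superkey contains one of them.

{B}, {C, D}, {C, E}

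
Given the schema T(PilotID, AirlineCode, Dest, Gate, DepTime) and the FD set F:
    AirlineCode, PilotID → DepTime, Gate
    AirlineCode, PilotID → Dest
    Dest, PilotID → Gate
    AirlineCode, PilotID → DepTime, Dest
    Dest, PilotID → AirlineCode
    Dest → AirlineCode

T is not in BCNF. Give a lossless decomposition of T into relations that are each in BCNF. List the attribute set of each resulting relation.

Candidate keys of the original relation: {AirlineCode, PilotID}, {Dest, PilotID}.
In {AirlineCode, DepTime, Dest, Gate, PilotID}, {Dest} is not a superkey ({Dest}⁺ restricted to this set is {AirlineCode, Dest}), so split on Dest → AirlineCode into {AirlineCode, Dest} and {DepTime, Dest, Gate, PilotID}.
{AirlineCode, Dest} is in BCNF.
{DepTime, Dest, Gate, PilotID} is in BCNF.

{AirlineCode, Dest}; {DepTime, Dest, Gate, PilotID}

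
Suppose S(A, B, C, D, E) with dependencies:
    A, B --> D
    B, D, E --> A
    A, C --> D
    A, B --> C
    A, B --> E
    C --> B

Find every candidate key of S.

Closure of {A, B} is {A, B, C, D, E}, the whole schema; {A, B} is a candidate key.
Closure of {A, C} is {A, B, C, D, E}, the whole schema; {A, C} is a candidate key.
Closure of {B, D, E} is {A, B, C, D, E}, the whole schema; {B, D, E} is a candidate key.
Closure of {C, D, E} is {A, B, C, D, E}, the whole schema; {C, D, E} is a candidate key.
These are minimal and exhaustive — every other superkey contains one of them.

{A, B}, {A, C}, {B, D, E}, {C, D, E}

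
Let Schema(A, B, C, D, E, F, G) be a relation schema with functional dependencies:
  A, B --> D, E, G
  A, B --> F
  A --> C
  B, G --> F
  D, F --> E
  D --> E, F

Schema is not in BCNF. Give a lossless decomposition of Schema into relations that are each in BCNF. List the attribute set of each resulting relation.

{A, B, D, G}; {A, C}; {B, F, G}; {D, E}

Candidate key of the original relation: {A, B}.
Within {A, B, C, D, E, F, G}: {A}⁺ ∩ {A, B, C, D, E, F, G} = {A, C}, not the whole set, so A --> C violates BCNF; decompose into {A, C} and {A, B, D, E, F, G}.
{A, C} is in BCNF.
Within {A, B, D, E, F, G}: {B, G}⁺ ∩ {A, B, D, E, F, G} = {B, F, G}, not the whole set, so B, G --> F violates BCNF; decompose into {B, F, G} and {A, B, D, E, G}.
{B, F, G} is in BCNF.
Within {A, B, D, E, G}: {D}⁺ ∩ {A, B, D, E, G} = {D, E}, not the whole set, so D --> E violates BCNF; decompose into {D, E} and {A, B, D, G}.
{D, E} is in BCNF.
{A, B, D, G} is in BCNF.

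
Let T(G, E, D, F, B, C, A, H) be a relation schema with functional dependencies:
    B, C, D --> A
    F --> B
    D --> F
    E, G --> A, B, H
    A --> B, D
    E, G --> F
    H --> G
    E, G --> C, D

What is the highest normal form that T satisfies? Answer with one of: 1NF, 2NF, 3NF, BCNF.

2NF

Candidate keys: {E, G}, {E, H}. Prime attributes: {E, G, H}.
For B, C, D --> A we have {B, C, D}⁺ = {A, B, C, D, F}; {B, C, D} is not a superkey, so BCNF fails.
B, C, D --> A has non-prime {A} on the right and a non-superkey on the left, so 3NF fails.
Checking every proper subset of each key, none determines a non-prime attribute — 2NF is satisfied.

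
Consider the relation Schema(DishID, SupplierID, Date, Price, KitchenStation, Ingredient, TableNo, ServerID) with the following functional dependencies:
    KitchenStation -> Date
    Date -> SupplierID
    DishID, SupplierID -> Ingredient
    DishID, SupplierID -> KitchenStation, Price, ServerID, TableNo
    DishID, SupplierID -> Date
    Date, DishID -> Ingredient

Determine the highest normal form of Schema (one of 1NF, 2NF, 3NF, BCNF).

3NF

Candidate keys: {Date, DishID}, {DishID, KitchenStation}, {DishID, SupplierID}. Prime attributes: {Date, DishID, KitchenStation, SupplierID}.
For KitchenStation -> Date we have {KitchenStation}⁺ = {Date, KitchenStation, SupplierID}; {KitchenStation} is not a superkey, so BCNF fails.
But every attribute on its right side ({Date}) is prime, and the same holds for every other non-superkey FD, so 3NF still holds.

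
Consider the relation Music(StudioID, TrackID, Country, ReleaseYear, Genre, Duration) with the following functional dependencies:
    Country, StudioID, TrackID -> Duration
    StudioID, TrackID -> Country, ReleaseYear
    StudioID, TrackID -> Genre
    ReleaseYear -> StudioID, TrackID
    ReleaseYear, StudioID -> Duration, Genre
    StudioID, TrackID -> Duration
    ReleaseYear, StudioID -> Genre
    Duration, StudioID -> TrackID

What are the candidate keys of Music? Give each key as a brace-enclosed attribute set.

{Duration, StudioID}, {ReleaseYear}, {StudioID, TrackID}

{ReleaseYear}⁺ = {Country, Duration, Genre, ReleaseYear, StudioID, TrackID} — all of the relation — so {ReleaseYear} is a candidate key.
{Duration, StudioID}⁺ = {Country, Duration, Genre, ReleaseYear, StudioID, TrackID} — all of the relation — so {Duration, StudioID} is a candidate key.
{StudioID, TrackID}⁺ = {Country, Duration, Genre, ReleaseYear, StudioID, TrackID} — all of the relation — so {StudioID, TrackID} is a candidate key.
No proper subset of any of these is a key, and no other minimal superkey exists.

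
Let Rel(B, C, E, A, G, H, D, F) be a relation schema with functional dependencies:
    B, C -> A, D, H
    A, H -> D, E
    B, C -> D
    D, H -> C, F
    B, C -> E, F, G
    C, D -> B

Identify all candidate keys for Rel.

{A, H}, {B, C}, {C, D}, {D, H}

{A, H} is a candidate key since {A, H}⁺ = {A, B, C, D, E, F, G, H} covers every attribute.
{B, C} is a candidate key since {B, C}⁺ = {A, B, C, D, E, F, G, H} covers every attribute.
{C, D} is a candidate key since {C, D}⁺ = {A, B, C, D, E, F, G, H} covers every attribute.
{D, H} is a candidate key since {D, H}⁺ = {A, B, C, D, E, F, G, H} covers every attribute.
These are minimal and exhaustive — every other superkey contains one of them.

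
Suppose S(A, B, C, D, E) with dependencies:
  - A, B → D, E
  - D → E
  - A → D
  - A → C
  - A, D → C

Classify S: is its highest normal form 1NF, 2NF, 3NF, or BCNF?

1NF

Candidate key: {A, B}. Prime attributes: {A, B}.
D → E: {D}⁺ = {D, E}, which is not all of the attributes, so the left side is not a superkey — BCNF is violated.
D → E determines the non-prime attribute {E} from a non-superkey — 3NF is violated.
Since {A} ⊂ {A, B} and {A}⁺ ⊇ {C, D, E} with {C, D, E} non-prime, there is a partial dependency; 2NF fails.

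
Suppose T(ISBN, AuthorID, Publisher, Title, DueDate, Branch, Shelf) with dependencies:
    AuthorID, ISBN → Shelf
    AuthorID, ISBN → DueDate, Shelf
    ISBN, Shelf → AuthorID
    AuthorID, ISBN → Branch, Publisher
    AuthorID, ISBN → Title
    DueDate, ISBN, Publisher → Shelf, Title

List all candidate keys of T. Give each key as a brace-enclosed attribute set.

{ISBN} never appears on the right of any FD, so every key must include it.
{AuthorID, ISBN}⁺ = {AuthorID, Branch, DueDate, ISBN, Publisher, Shelf, Title}, which is every attribute, so {AuthorID, ISBN} is a candidate key.
{ISBN, Shelf}⁺ = {AuthorID, Branch, DueDate, ISBN, Publisher, Shelf, Title}, which is every attribute, so {ISBN, Shelf} is a candidate key.
{DueDate, ISBN, Publisher}⁺ = {AuthorID, Branch, DueDate, ISBN, Publisher, Shelf, Title}, which is every attribute, so {DueDate, ISBN, Publisher} is a candidate key.
These are minimal and exhaustive — every other superkey contains one of them.

{AuthorID, ISBN}, {DueDate, ISBN, Publisher}, {ISBN, Shelf}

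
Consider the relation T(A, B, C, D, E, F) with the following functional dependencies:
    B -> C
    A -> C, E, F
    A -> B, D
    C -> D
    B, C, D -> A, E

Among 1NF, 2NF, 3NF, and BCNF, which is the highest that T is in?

Candidate keys: {A}, {B}. Prime attributes: {A, B}.
For C -> D we have {C}⁺ = {C, D}; {C} is not a superkey, so BCNF fails.
Because {D} is non-prime and the left side of C -> D is not a superkey, the relation is not in 3NF.
Every candidate key is a single attribute, so no partial dependency is possible; 2NF holds.

2NF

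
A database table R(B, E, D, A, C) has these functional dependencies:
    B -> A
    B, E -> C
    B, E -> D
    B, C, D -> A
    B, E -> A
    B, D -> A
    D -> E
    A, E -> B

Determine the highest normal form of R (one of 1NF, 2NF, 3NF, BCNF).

Candidate keys: {A, D}, {A, E}, {B, D}, {B, E}. Prime attributes: {A, B, D, E}.
B -> A breaks BCNF: {B}⁺ = {A, B}, so {B} is not a superkey.
But every attribute on its right side ({A}) is prime, and the same holds for every other non-superkey FD, so 3NF still holds.

3NF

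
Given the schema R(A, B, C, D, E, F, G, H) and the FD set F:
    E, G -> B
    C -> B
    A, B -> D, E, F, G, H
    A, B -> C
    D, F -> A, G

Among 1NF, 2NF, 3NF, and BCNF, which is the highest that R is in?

3NF

Candidate keys: {A, B}, {A, C}, {A, E, G}, {B, D, F}, {C, D, F}, {D, E, F}. Prime attributes: {A, B, C, D, E, F, G}.
For E, G -> B we have {E, G}⁺ = {B, E, G}; {E, G} is not a superkey, so BCNF fails.
Since {B} ⊆ prime attributes and every other non-superkey FD also has a prime right side, the schema is in 3NF.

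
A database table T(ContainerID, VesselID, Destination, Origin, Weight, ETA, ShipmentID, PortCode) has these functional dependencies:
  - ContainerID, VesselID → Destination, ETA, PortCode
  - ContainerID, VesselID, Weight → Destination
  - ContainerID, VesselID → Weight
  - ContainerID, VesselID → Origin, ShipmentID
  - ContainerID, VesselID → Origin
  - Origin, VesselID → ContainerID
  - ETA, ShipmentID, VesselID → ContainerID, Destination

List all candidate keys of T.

No FD produces {VesselID}, so it must be in every candidate key.
{ContainerID, VesselID} is a candidate key since {ContainerID, VesselID}⁺ = {ContainerID, Destination, ETA, Origin, PortCode, ShipmentID, VesselID, Weight} covers every attribute.
{Origin, VesselID} is a candidate key since {Origin, VesselID}⁺ = {ContainerID, Destination, ETA, Origin, PortCode, ShipmentID, VesselID, Weight} covers every attribute.
{ETA, ShipmentID, VesselID} is a candidate key since {ETA, ShipmentID, VesselID}⁺ = {ContainerID, Destination, ETA, Origin, PortCode, ShipmentID, VesselID, Weight} covers every attribute.
No proper subset of any of these is a key, and no other minimal superkey exists.

{ContainerID, VesselID}, {ETA, ShipmentID, VesselID}, {Origin, VesselID}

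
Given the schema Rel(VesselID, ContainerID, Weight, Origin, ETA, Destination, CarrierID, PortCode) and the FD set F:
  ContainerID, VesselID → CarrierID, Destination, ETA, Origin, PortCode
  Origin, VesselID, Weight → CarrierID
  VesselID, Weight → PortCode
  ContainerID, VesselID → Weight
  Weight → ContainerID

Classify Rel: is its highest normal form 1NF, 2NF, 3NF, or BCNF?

Candidate keys: {ContainerID, VesselID}, {VesselID, Weight}. Prime attributes: {ContainerID, VesselID, Weight}.
Weight → ContainerID: {Weight}⁺ = {ContainerID, Weight}, which is not all of the attributes, so the left side is not a superkey — BCNF is violated.
But every attribute on its right side ({ContainerID}) is prime, and the same holds for every other non-superkey FD, so 3NF still holds.

3NF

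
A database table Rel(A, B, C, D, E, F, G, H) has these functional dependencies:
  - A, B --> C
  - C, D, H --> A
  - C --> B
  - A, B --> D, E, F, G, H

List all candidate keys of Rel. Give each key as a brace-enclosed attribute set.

{A, B}, {A, C}, {C, D, H}

{A, B} is a candidate key since {A, B}⁺ = {A, B, C, D, E, F, G, H} covers every attribute.
{A, C} is a candidate key since {A, C}⁺ = {A, B, C, D, E, F, G, H} covers every attribute.
{C, D, H} is a candidate key since {C, D, H}⁺ = {A, B, C, D, E, F, G, H} covers every attribute.
Any other superkey properly contains one of these, so there are no further candidate keys.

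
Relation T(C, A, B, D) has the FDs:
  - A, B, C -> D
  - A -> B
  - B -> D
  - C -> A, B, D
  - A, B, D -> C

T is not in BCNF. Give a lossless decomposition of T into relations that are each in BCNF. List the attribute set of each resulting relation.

{A, B, C}; {B, D}

Candidate keys of the original relation: {A}, {C}.
In {A, B, C, D}, {B} is not a superkey ({B}⁺ restricted to this set is {B, D}), so split on B -> D into {B, D} and {A, B, C}.
{B, D} has no BCNF violation.
{A, B, C} has no BCNF violation.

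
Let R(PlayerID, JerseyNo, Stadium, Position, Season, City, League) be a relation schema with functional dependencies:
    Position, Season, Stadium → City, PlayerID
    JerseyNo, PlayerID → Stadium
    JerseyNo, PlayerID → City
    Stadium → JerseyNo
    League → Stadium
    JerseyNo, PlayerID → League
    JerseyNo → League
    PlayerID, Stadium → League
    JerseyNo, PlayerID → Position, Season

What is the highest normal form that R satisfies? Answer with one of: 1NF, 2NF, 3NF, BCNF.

3NF

Candidate keys: {JerseyNo, PlayerID}, {JerseyNo, Position, Season}, {League, PlayerID}, {League, Position, Season}, {PlayerID, Stadium}, {Position, Season, Stadium}. Prime attributes: {JerseyNo, League, PlayerID, Position, Season, Stadium}.
Stadium → JerseyNo: {Stadium}⁺ = {JerseyNo, League, Stadium}, which is not all of the attributes, so the left side is not a superkey — BCNF is violated.
Its right-hand attributes {JerseyNo} are all prime, as are those of every other non-superkey FD — the relation is in 3NF.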